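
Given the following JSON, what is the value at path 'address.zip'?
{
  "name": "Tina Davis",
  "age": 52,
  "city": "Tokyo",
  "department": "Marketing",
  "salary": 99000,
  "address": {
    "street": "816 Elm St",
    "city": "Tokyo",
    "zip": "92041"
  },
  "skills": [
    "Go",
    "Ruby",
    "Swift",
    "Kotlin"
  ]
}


Query: address.zip
Path: address -> zip
Value: 92041

92041


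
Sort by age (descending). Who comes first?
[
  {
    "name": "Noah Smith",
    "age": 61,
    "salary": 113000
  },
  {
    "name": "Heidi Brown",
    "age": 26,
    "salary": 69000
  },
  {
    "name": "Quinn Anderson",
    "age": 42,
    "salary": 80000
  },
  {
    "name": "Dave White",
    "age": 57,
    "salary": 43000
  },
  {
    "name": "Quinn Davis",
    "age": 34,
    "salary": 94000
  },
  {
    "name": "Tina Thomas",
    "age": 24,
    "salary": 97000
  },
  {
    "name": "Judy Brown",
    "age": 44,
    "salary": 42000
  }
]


Sort by: age (descending)

Sorted order:
  1. Noah Smith (age = 61)
  2. Dave White (age = 57)
  3. Judy Brown (age = 44)
  4. Quinn Anderson (age = 42)
  5. Quinn Davis (age = 34)
  6. Heidi Brown (age = 26)
  7. Tina Thomas (age = 24)

First: Noah Smith

Noah Smith


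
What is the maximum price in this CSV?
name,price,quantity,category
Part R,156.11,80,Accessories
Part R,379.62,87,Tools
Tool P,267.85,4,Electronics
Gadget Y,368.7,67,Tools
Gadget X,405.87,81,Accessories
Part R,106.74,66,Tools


Computing maximum price:
Values: [156.11, 379.62, 267.85, 368.7, 405.87, 106.74]
Max = 405.87

405.87


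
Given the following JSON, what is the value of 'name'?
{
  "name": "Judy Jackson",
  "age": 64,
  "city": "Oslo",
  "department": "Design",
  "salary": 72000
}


Looking up field 'name'
Value: Judy Jackson

Judy Jackson


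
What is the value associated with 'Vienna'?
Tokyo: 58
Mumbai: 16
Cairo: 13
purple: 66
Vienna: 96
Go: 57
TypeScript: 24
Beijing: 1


Looking up key 'Vienna'
Value: 96

96


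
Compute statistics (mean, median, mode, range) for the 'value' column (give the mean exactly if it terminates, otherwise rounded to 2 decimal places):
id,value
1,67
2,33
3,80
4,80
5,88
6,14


Data: [67, 33, 80, 80, 88, 14]
Count: 6
Sum: 362
Mean: 362/6 ≈ 60.33 (rounded to 2 decimal places)
Sorted: [14, 33, 67, 80, 80, 88]
Median: 73.5
Mode: 80 (2 times)
Range: 88 - 14 = 74
Min: 14, Max: 88

mean≈60.33, median=73.5, mode=80, range=74


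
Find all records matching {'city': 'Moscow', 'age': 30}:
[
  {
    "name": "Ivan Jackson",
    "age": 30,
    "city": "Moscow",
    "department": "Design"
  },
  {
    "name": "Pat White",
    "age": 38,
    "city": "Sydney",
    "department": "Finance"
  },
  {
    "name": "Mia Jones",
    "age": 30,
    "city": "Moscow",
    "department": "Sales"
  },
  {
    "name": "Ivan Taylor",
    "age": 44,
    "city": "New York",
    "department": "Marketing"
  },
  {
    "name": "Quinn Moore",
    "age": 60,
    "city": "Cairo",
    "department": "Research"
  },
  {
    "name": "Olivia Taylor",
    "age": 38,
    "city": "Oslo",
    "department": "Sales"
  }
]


Search criteria: {'city': 'Moscow', 'age': 30}

Checking 6 records:
  Ivan Jackson: {city: Moscow, age: 30} <-- MATCH
  Pat White: {city: Sydney, age: 38}
  Mia Jones: {city: Moscow, age: 30} <-- MATCH
  Ivan Taylor: {city: New York, age: 44}
  Quinn Moore: {city: Cairo, age: 60}
  Olivia Taylor: {city: Oslo, age: 38}

Matches: ["Ivan Jackson", "Mia Jones"]

["Ivan Jackson", "Mia Jones"]


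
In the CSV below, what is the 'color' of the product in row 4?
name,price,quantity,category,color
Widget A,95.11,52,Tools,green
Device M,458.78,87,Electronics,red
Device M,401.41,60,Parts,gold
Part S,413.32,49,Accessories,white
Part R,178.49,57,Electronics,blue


Query: Row 4 ('Part S'), column 'color'
Value: white

white


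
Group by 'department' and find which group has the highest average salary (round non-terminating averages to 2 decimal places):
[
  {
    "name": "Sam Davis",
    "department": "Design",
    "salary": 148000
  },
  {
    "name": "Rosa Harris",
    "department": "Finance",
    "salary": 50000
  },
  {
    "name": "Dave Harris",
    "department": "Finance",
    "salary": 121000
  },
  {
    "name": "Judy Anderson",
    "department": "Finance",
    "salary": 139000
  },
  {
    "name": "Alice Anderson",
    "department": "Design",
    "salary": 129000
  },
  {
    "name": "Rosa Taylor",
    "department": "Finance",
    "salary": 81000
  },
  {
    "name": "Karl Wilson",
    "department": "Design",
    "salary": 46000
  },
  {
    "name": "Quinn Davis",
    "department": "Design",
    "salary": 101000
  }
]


Group by: department

Groups:
  Design: 4 people, avg salary = 424000/4 = $106000
  Finance: 4 people, avg salary = 391000/4 = $97750

Highest average salary: Design ($106000)

Design ($106000)


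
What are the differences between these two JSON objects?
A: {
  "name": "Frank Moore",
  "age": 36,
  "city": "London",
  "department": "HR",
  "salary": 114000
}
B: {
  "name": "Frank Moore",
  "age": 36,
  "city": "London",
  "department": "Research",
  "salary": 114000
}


Comparing each field (in key order):
  name: same
  age: same
  city: same
  department: DIFFERENT
  salary: same
Differences:
  department: HR -> Research

1 field(s) changed

1 change: department


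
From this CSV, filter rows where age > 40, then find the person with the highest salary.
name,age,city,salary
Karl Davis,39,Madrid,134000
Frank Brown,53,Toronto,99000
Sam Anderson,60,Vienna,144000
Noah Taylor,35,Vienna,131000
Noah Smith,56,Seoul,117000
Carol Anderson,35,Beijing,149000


Filter: age > 40
Sort by: salary (descending)

Filtered records (3):
  Sam Anderson, age 60, salary $144000
  Noah Smith, age 56, salary $117000
  Frank Brown, age 53, salary $99000

Highest salary: Sam Anderson ($144000)

Sam Anderson


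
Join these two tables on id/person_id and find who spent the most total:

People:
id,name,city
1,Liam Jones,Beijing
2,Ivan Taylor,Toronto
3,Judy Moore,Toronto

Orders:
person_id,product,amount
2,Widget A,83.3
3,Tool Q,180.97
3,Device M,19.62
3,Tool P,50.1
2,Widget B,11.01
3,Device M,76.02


Join on: people.id = orders.person_id

Joined rows:
  Ivan Taylor (Toronto) bought Widget A for $83.3
  Judy Moore (Toronto) bought Tool Q for $180.97
  Judy Moore (Toronto) bought Device M for $19.62
  Judy Moore (Toronto) bought Tool P for $50.1
  Ivan Taylor (Toronto) bought Widget B for $11.01
  Judy Moore (Toronto) bought Device M for $76.02

Total per person:
  Judy Moore: $326.71
  Ivan Taylor: $94.31

Top spender: Judy Moore ($326.71)

Judy Moore ($326.71)


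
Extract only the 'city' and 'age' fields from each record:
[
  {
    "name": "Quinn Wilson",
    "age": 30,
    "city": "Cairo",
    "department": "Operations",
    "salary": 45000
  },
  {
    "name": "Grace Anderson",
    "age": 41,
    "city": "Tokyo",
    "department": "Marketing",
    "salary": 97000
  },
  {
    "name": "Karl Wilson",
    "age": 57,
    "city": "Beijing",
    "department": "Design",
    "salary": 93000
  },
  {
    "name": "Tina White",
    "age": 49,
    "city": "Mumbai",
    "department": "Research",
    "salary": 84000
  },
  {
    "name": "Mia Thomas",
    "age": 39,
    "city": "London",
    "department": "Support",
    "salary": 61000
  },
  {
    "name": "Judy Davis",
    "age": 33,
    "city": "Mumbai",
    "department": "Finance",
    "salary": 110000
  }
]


Original: 6 records with fields: name, age, city, department, salary
Keep: ['city', 'age']
Drop: ['name', 'department', 'salary']
Result: 6 records, 2 fields each

[
  {
    "city": "Cairo",
    "age": 30
  },
  {
    "city": "Tokyo",
    "age": 41
  },
  {
    "city": "Beijing",
    "age": 57
  },
  {
    "city": "Mumbai",
    "age": 49
  },
  {
    "city": "London",
    "age": 39
  },
  {
    "city": "Mumbai",
    "age": 33
  }
]


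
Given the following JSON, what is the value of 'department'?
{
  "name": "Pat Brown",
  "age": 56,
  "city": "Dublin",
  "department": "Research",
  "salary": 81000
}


Looking up field 'department'
Value: Research

Research


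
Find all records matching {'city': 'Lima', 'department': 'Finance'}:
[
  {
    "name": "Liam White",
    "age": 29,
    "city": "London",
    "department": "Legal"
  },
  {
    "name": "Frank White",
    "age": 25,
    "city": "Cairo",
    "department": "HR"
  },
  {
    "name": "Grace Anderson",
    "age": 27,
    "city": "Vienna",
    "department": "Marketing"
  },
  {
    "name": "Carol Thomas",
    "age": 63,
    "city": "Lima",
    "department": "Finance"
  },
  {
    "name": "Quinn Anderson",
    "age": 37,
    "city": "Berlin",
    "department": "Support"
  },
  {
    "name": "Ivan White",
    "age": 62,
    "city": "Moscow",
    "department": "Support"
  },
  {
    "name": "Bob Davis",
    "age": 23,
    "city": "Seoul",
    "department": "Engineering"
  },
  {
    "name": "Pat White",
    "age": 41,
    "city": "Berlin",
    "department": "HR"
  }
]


Search criteria: {'city': 'Lima', 'department': 'Finance'}

Checking 8 records:
  Liam White: {city: London, department: Legal}
  Frank White: {city: Cairo, department: HR}
  Grace Anderson: {city: Vienna, department: Marketing}
  Carol Thomas: {city: Lima, department: Finance} <-- MATCH
  Quinn Anderson: {city: Berlin, department: Support}
  Ivan White: {city: Moscow, department: Support}
  Bob Davis: {city: Seoul, department: Engineering}
  Pat White: {city: Berlin, department: HR}

Matches: ["Carol Thomas"]

["Carol Thomas"]


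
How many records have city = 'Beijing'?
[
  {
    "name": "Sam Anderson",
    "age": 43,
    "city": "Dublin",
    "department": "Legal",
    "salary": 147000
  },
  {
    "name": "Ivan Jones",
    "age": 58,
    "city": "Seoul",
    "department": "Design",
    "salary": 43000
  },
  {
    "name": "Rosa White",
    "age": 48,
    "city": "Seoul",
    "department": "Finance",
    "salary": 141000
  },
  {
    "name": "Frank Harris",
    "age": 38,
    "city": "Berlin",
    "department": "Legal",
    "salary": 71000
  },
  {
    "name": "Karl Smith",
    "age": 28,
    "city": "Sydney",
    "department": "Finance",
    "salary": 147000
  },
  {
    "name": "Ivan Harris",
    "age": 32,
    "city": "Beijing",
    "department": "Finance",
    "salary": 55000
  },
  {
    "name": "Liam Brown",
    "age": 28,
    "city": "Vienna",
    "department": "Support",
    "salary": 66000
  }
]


Data: 7 records
Condition: city = 'Beijing'

Checking each record:
  Sam Anderson: Dublin
  Ivan Jones: Seoul
  Rosa White: Seoul
  Frank Harris: Berlin
  Karl Smith: Sydney
  Ivan Harris: Beijing MATCH
  Liam Brown: Vienna

Count: 1

1


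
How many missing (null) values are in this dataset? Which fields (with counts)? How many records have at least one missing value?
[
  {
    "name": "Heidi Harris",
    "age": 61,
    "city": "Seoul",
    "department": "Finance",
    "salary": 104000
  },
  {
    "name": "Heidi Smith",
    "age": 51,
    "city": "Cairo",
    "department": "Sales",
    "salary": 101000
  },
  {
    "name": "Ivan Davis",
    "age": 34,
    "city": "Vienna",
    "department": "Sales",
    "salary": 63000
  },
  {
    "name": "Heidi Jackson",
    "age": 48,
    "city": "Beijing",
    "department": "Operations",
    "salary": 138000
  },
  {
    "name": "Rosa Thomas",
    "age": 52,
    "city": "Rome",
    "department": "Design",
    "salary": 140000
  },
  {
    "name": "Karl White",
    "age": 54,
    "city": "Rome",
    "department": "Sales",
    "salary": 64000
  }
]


Checking for missing (null) values in 6 records:

  Heidi Harris: complete
  Heidi Smith: complete
  Ivan Davis: complete
  Heidi Jackson: complete
  Rosa Thomas: complete
  Karl White: complete

Per field:
  name: 0 missing
  age: 0 missing
  city: 0 missing
  department: 0 missing
  salary: 0 missing

Total missing values: 0
Records with any missing: 0

0 missing values (none); 0 incomplete records


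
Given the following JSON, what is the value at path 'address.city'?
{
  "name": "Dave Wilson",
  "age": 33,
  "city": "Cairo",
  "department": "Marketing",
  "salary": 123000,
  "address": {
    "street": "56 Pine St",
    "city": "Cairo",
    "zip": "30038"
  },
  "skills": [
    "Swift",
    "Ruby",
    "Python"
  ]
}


Query: address.city
Path: address -> city
Value: Cairo

Cairo


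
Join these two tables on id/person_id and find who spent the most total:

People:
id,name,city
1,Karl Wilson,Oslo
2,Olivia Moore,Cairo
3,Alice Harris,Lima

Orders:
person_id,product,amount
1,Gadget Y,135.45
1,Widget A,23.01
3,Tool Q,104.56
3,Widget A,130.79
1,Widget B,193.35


Join on: people.id = orders.person_id

Joined rows:
  Karl Wilson (Oslo) bought Gadget Y for $135.45
  Karl Wilson (Oslo) bought Widget A for $23.01
  Alice Harris (Lima) bought Tool Q for $104.56
  Alice Harris (Lima) bought Widget A for $130.79
  Karl Wilson (Oslo) bought Widget B for $193.35

Total per person:
  Karl Wilson: $351.81
  Alice Harris: $235.35

Top spender: Karl Wilson ($351.81)

Karl Wilson ($351.81)


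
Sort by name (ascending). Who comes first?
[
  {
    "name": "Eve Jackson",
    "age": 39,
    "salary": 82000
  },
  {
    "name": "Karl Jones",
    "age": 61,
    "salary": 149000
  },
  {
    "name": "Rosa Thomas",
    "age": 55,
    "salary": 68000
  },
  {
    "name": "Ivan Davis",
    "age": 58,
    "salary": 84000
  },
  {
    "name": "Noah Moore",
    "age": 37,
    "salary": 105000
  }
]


Sort by: name (ascending)

Sorted order:
  1. Eve Jackson (name = Eve Jackson)
  2. Ivan Davis (name = Ivan Davis)
  3. Karl Jones (name = Karl Jones)
  4. Noah Moore (name = Noah Moore)
  5. Rosa Thomas (name = Rosa Thomas)

First: Eve Jackson

Eve Jackson


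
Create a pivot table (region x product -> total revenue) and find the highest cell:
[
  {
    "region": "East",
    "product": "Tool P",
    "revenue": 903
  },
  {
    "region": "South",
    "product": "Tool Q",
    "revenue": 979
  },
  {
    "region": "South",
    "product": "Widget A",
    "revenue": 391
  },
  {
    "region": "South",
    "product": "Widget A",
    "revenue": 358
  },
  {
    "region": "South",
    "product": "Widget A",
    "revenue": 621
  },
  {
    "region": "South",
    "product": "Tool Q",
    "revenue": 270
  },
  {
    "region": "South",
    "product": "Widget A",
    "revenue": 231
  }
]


Pivot: region (rows) x product (columns) -> total revenue

     Tool P        Tool Q        Widget A    
East           903             0             0  
South            0          1249          1601  

Highest: South / Widget A = $1601

South / Widget A = $1601


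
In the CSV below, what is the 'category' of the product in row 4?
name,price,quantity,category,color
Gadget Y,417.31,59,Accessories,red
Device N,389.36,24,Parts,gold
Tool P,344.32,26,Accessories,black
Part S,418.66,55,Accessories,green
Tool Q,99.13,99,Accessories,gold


Query: Row 4 ('Part S'), column 'category'
Value: Accessories

Accessories


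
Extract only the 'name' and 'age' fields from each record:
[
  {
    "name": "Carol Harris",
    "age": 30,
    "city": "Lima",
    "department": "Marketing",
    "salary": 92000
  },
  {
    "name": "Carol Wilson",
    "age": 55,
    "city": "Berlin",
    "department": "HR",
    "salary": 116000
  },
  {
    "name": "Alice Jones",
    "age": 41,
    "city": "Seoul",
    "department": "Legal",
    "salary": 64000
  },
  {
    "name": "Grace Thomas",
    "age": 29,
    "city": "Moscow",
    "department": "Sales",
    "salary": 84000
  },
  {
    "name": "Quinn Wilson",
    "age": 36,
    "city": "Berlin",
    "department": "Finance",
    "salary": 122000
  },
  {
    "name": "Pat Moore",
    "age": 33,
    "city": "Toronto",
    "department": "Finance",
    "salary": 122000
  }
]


Original: 6 records with fields: name, age, city, department, salary
Keep: ['name', 'age']
Drop: ['city', 'department', 'salary']
Result: 6 records, 2 fields each

[
  {
    "name": "Carol Harris",
    "age": 30
  },
  {
    "name": "Carol Wilson",
    "age": 55
  },
  {
    "name": "Alice Jones",
    "age": 41
  },
  {
    "name": "Grace Thomas",
    "age": 29
  },
  {
    "name": "Quinn Wilson",
    "age": 36
  },
  {
    "name": "Pat Moore",
    "age": 33
  }
]


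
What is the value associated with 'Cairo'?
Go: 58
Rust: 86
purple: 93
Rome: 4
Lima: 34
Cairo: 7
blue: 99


Looking up key 'Cairo'
Value: 7

7


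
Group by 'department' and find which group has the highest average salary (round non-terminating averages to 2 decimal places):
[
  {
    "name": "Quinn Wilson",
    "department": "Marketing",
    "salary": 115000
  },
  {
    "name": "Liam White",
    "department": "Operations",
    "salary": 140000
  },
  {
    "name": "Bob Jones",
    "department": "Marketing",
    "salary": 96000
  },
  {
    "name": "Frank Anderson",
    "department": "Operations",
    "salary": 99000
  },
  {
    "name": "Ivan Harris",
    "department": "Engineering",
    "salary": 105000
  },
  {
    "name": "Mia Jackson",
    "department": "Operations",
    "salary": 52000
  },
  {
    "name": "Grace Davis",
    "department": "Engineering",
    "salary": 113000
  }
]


Group by: department

Groups:
  Engineering: 2 people, avg salary = 218000/2 = $109000
  Marketing: 2 people, avg salary = 211000/2 = $105500
  Operations: 3 people, avg salary = 291000/3 = $97000

Highest average salary: Engineering ($109000)

Engineering ($109000)


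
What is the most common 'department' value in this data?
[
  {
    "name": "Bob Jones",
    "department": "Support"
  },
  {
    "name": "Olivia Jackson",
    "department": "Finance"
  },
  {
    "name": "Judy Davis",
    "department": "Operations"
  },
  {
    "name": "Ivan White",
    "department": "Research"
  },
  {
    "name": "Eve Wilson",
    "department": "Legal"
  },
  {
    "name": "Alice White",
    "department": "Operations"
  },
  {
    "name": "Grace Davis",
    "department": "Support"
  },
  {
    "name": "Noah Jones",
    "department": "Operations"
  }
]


Counting 'department' values across 8 records:

  Operations: 3 ###
  Support: 2 ##
  Finance: 1 #
  Research: 1 #
  Legal: 1 #

Most common: Operations (3 times)

Operations (3 times)


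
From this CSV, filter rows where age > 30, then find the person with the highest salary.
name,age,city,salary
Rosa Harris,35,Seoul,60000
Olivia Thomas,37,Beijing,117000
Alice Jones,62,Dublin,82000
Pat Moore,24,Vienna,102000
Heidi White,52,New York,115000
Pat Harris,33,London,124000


Filter: age > 30
Sort by: salary (descending)

Filtered records (5):
  Pat Harris, age 33, salary $124000
  Olivia Thomas, age 37, salary $117000
  Heidi White, age 52, salary $115000
  Alice Jones, age 62, salary $82000
  Rosa Harris, age 35, salary $60000

Highest salary: Pat Harris ($124000)

Pat Harris


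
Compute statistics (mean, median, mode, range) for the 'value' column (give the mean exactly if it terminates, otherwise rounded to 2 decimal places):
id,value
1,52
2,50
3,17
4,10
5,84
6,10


Data: [52, 50, 17, 10, 84, 10]
Count: 6
Sum: 223
Mean: 223/6 ≈ 37.17 (rounded to 2 decimal places)
Sorted: [10, 10, 17, 50, 52, 84]
Median: 33.5
Mode: 10 (2 times)
Range: 84 - 10 = 74
Min: 10, Max: 84

mean≈37.17, median=33.5, mode=10, range=74


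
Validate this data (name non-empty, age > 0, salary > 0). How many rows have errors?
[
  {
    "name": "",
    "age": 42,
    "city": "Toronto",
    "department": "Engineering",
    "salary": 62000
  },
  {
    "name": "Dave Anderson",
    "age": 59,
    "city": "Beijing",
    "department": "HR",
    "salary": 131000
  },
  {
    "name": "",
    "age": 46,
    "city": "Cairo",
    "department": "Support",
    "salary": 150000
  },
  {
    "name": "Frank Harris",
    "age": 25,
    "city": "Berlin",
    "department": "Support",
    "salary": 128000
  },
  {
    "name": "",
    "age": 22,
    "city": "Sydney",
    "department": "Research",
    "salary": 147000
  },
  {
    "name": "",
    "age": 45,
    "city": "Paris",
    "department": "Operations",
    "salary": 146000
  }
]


Validating 6 records:
Rules: name non-empty, age > 0, salary > 0

  Row 1 (???): empty name
  Row 2 (Dave Anderson): OK
  Row 3 (???): empty name
  Row 4 (Frank Harris): OK
  Row 5 (???): empty name
  Row 6 (???): empty name

Total errors: 4

4 errors


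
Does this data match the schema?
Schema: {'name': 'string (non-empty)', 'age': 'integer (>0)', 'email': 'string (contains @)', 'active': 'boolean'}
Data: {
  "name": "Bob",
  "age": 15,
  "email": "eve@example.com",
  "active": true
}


Validating each field against schema:
  name: OK (non-empty string)
  age: OK (positive integer)
  email: OK (string with @)
  active: OK (boolean)

Result: VALID

VALID


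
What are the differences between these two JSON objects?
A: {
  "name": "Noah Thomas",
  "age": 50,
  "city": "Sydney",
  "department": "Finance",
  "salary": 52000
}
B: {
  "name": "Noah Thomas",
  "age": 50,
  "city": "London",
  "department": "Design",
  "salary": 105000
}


Comparing each field (in key order):
  name: same
  age: same
  city: DIFFERENT
  department: DIFFERENT
  salary: DIFFERENT
Differences:
  city: Sydney -> London
  department: Finance -> Design
  salary: 52000 -> 105000

3 field(s) changed

3 changes: city, department, salary


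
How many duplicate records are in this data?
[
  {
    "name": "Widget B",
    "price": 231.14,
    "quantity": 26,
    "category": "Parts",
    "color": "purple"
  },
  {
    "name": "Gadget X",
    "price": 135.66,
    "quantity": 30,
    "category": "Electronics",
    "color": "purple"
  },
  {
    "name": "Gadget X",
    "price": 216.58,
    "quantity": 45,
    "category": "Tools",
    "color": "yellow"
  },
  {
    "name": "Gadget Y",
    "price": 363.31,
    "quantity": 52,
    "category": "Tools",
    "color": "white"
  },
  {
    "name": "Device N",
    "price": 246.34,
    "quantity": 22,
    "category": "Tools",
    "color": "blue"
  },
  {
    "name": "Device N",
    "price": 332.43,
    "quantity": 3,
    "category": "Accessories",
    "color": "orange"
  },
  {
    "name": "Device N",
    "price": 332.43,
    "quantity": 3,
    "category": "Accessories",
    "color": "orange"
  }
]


Checking 7 records for duplicates:

  Row 1: Widget B ($231.14, qty 26)
  Row 2: Gadget X ($135.66, qty 30)
  Row 3: Gadget X ($216.58, qty 45)
  Row 4: Gadget Y ($363.31, qty 52)
  Row 5: Device N ($246.34, qty 22)
  Row 6: Device N ($332.43, qty 3)
  Row 7: Device N ($332.43, qty 3) <-- DUPLICATE

Duplicates found: 1
Unique records: 6

1 duplicates, 6 unique


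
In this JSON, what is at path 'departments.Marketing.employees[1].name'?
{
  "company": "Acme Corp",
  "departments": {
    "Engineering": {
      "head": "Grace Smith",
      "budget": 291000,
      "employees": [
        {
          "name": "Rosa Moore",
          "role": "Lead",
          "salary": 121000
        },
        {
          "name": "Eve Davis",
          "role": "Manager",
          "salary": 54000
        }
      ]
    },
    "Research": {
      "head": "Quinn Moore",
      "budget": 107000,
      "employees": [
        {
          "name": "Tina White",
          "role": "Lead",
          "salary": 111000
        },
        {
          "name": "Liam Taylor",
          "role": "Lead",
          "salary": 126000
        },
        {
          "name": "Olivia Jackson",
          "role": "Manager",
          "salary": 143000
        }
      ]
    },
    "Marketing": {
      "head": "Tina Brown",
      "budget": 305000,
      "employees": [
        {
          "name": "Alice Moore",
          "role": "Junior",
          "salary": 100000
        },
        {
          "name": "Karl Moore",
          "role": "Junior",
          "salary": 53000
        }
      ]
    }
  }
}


Path: departments.Marketing.employees[1].name

Navigate:
  -> departments
  -> Marketing
  -> employees[1].name = 'Karl Moore'

Karl Moore


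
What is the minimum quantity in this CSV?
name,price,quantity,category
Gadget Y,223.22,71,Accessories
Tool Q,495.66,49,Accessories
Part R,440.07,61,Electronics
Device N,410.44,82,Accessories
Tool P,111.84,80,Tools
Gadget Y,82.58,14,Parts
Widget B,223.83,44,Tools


Computing minimum quantity:
Values: [71, 49, 61, 82, 80, 14, 44]
Min = 14

14


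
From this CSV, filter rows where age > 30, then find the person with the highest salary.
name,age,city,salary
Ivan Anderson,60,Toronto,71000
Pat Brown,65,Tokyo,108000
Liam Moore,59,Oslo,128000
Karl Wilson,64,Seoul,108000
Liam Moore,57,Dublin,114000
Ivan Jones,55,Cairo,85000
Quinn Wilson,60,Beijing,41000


Filter: age > 30
Sort by: salary (descending)

Filtered records (7):
  Liam Moore, age 59, salary $128000
  Liam Moore, age 57, salary $114000
  Pat Brown, age 65, salary $108000
  Karl Wilson, age 64, salary $108000
  Ivan Jones, age 55, salary $85000
  Ivan Anderson, age 60, salary $71000
  Quinn Wilson, age 60, salary $41000

Highest salary: Liam Moore ($128000)

Liam Moore


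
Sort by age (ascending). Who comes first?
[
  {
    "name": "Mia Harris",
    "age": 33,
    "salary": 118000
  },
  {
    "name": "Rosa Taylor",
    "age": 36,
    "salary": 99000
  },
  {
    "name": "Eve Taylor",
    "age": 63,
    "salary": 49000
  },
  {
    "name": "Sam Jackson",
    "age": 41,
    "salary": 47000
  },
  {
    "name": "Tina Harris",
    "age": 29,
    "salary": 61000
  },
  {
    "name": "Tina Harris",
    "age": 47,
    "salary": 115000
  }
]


Sort by: age (ascending)

Sorted order:
  1. Tina Harris (age = 29)
  2. Mia Harris (age = 33)
  3. Rosa Taylor (age = 36)
  4. Sam Jackson (age = 41)
  5. Tina Harris (age = 47)
  6. Eve Taylor (age = 63)

First: Tina Harris

Tina Harris


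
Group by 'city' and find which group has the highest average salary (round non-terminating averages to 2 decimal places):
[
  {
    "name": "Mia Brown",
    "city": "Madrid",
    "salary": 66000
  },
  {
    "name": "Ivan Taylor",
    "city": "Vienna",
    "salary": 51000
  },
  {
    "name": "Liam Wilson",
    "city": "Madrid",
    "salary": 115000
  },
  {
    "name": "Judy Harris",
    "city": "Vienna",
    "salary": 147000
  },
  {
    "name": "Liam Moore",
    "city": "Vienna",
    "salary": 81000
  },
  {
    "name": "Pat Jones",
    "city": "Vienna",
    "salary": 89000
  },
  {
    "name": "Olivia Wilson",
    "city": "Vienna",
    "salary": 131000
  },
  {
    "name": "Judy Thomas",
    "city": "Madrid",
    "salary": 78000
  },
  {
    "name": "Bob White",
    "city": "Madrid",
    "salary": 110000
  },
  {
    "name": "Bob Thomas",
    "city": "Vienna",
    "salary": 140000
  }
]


Group by: city

Groups:
  Madrid: 4 people, avg salary = 369000/4 = $92250
  Vienna: 6 people, avg salary = 639000/6 = $106500

Highest average salary: Vienna ($106500)

Vienna ($106500)


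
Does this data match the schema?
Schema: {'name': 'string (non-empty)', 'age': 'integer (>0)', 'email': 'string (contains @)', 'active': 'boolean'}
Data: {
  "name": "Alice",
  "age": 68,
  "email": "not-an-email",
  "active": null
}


Validating each field against schema:
  name: OK (non-empty string)
  age: OK (positive integer)
  email: FAIL ("not-an-email" does not contain @)
  active: FAIL (null is not a boolean)

Result: INVALID (2 errors: email, active)

INVALID (2 errors: email, active)


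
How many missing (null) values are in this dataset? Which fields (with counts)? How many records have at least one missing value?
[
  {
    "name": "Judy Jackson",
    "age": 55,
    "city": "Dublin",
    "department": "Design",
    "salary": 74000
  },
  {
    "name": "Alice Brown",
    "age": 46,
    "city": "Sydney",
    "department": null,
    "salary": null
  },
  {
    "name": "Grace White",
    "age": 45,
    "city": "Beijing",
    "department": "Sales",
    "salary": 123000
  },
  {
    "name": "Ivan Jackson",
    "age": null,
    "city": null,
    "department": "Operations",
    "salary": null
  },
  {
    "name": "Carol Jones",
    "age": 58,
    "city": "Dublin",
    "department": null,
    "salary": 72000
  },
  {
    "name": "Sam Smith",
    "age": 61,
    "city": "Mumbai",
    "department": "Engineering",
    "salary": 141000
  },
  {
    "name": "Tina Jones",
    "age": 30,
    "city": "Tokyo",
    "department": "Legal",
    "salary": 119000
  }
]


Checking for missing (null) values in 7 records:

  Judy Jackson: complete
  Alice Brown: department, salary
  Grace White: complete
  Ivan Jackson: age, city, salary
  Carol Jones: department
  Sam Smith: complete
  Tina Jones: complete

Per field:
  name: 0 missing
  age: 1 missing
  city: 1 missing
  department: 2 missing
  salary: 2 missing

Total missing values: 6
Records with any missing: 3

6 missing values (age: 1, city: 1, department: 2, salary: 2); 3 incomplete records


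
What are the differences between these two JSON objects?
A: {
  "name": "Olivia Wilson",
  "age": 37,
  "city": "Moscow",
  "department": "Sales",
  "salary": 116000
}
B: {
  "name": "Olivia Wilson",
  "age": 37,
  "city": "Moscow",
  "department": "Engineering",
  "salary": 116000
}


Comparing each field (in key order):
  name: same
  age: same
  city: same
  department: DIFFERENT
  salary: same
Differences:
  department: Sales -> Engineering

1 field(s) changed

1 change: department


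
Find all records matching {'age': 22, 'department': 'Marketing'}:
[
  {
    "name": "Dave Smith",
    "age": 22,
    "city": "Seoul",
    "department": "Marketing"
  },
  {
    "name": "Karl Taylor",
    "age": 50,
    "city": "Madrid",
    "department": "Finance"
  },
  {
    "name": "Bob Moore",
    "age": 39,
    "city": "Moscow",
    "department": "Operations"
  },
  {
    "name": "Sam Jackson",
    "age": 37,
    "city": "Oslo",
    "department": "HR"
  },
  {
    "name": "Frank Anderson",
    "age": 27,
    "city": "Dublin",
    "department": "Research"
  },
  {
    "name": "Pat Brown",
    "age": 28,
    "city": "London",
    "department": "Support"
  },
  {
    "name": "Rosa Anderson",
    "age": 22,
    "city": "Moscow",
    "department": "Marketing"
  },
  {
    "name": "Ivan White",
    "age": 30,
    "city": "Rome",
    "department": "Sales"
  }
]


Search criteria: {'age': 22, 'department': 'Marketing'}

Checking 8 records:
  Dave Smith: {age: 22, department: Marketing} <-- MATCH
  Karl Taylor: {age: 50, department: Finance}
  Bob Moore: {age: 39, department: Operations}
  Sam Jackson: {age: 37, department: HR}
  Frank Anderson: {age: 27, department: Research}
  Pat Brown: {age: 28, department: Support}
  Rosa Anderson: {age: 22, department: Marketing} <-- MATCH
  Ivan White: {age: 30, department: Sales}

Matches: ["Dave Smith", "Rosa Anderson"]

["Dave Smith", "Rosa Anderson"]


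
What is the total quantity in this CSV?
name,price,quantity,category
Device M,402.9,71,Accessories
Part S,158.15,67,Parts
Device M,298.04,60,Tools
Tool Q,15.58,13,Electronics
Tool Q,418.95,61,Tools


Computing total quantity:
Values: [71, 67, 60, 13, 61]
Sum = 272

272


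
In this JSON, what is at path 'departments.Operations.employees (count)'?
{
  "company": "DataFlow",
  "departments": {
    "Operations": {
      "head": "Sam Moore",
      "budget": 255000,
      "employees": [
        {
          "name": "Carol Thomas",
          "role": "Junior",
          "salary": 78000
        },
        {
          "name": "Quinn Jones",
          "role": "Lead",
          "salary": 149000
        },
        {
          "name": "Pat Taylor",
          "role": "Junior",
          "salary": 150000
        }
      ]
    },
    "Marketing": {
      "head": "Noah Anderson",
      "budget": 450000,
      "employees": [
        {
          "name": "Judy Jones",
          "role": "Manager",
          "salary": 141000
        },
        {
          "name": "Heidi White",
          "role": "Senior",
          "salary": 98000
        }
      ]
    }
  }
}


Path: departments.Operations.employees (count)

Navigate:
  -> departments
  -> Operations
  -> employees (array, length 3)

3


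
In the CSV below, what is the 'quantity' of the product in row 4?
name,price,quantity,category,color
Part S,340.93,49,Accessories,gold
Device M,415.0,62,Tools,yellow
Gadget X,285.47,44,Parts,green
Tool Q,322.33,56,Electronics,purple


Query: Row 4 ('Tool Q'), column 'quantity'
Value: 56

56


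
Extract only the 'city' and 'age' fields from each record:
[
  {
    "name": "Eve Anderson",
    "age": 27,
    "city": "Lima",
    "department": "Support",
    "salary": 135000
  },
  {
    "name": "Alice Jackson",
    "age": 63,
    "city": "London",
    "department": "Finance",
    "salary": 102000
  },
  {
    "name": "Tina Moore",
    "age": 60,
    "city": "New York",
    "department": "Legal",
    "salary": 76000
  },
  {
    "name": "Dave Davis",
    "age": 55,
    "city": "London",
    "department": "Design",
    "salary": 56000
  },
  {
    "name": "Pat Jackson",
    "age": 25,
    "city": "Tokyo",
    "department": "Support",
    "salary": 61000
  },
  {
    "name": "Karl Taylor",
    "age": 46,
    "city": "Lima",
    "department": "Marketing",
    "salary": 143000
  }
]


Original: 6 records with fields: name, age, city, department, salary
Keep: ['city', 'age']
Drop: ['name', 'department', 'salary']
Result: 6 records, 2 fields each

[
  {
    "city": "Lima",
    "age": 27
  },
  {
    "city": "London",
    "age": 63
  },
  {
    "city": "New York",
    "age": 60
  },
  {
    "city": "London",
    "age": 55
  },
  {
    "city": "Tokyo",
    "age": 25
  },
  {
    "city": "Lima",
    "age": 46
  }
]


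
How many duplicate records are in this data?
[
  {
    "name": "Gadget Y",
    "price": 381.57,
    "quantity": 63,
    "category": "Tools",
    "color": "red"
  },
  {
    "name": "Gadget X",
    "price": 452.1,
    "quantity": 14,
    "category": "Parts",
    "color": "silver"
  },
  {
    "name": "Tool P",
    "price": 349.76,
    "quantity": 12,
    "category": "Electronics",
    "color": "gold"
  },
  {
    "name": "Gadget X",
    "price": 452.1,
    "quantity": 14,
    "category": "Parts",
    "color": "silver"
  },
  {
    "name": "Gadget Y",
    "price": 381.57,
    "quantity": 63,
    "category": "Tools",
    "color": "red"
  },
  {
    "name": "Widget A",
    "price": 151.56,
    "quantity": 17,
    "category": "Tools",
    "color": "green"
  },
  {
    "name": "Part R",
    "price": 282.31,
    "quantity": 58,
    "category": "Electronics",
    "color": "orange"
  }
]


Checking 7 records for duplicates:

  Row 1: Gadget Y ($381.57, qty 63)
  Row 2: Gadget X ($452.1, qty 14)
  Row 3: Tool P ($349.76, qty 12)
  Row 4: Gadget X ($452.1, qty 14) <-- DUPLICATE
  Row 5: Gadget Y ($381.57, qty 63) <-- DUPLICATE
  Row 6: Widget A ($151.56, qty 17)
  Row 7: Part R ($282.31, qty 58)

Duplicates found: 2
Unique records: 5

2 duplicates, 5 unique


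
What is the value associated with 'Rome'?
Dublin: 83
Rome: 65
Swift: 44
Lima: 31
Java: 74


Looking up key 'Rome'
Value: 65

65


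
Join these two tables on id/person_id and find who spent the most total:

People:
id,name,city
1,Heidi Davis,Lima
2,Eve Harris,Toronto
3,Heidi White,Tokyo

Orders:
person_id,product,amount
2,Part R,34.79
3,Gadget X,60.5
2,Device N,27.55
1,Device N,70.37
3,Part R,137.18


Join on: people.id = orders.person_id

Joined rows:
  Eve Harris (Toronto) bought Part R for $34.79
  Heidi White (Tokyo) bought Gadget X for $60.5
  Eve Harris (Toronto) bought Device N for $27.55
  Heidi Davis (Lima) bought Device N for $70.37
  Heidi White (Tokyo) bought Part R for $137.18

Total per person:
  Heidi White: $197.68
  Heidi Davis: $70.37
  Eve Harris: $62.34

Top spender: Heidi White ($197.68)

Heidi White ($197.68)


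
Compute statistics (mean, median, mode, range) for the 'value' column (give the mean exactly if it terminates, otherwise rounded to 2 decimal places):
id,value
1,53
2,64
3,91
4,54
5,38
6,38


Data: [53, 64, 91, 54, 38, 38]
Count: 6
Sum: 338
Mean: 338/6 ≈ 56.33 (rounded to 2 decimal places)
Sorted: [38, 38, 53, 54, 64, 91]
Median: 53.5
Mode: 38 (2 times)
Range: 91 - 38 = 53
Min: 38, Max: 91

mean≈56.33, median=53.5, mode=38, range=53


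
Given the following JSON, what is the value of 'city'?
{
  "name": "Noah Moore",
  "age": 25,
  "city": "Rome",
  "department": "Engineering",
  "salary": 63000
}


Looking up field 'city'
Value: Rome

Rome


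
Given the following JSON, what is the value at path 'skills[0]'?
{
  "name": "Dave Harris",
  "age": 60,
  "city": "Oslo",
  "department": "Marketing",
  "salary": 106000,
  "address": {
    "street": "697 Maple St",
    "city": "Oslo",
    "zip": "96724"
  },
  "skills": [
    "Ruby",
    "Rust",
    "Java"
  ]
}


Query: skills[0]
Path: skills -> first element
Value: Ruby

Ruby


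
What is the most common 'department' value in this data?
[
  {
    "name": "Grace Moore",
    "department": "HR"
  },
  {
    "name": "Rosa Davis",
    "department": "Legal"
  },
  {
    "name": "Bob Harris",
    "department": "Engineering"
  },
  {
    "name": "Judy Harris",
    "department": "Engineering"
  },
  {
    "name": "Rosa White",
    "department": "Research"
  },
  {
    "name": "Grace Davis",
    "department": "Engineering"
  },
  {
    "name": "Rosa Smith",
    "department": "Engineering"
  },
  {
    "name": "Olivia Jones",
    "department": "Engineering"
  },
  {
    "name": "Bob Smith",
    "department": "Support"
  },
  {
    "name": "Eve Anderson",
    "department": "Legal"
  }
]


Counting 'department' values across 10 records:

  Engineering: 5 #####
  Legal: 2 ##
  HR: 1 #
  Research: 1 #
  Support: 1 #

Most common: Engineering (5 times)

Engineering (5 times)


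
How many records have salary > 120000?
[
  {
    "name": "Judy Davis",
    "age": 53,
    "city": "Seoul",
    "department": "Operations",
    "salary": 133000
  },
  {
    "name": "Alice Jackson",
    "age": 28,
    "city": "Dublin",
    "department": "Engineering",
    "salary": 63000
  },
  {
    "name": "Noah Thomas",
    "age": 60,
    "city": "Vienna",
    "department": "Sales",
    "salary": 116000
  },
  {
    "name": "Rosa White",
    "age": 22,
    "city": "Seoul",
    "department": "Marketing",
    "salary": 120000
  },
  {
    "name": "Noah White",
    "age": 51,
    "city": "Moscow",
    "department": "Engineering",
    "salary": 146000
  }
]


Data: 5 records
Condition: salary > 120000

Checking each record:
  Judy Davis: 133000 MATCH
  Alice Jackson: 63000
  Noah Thomas: 116000
  Rosa White: 120000
  Noah White: 146000 MATCH

Count: 2

2


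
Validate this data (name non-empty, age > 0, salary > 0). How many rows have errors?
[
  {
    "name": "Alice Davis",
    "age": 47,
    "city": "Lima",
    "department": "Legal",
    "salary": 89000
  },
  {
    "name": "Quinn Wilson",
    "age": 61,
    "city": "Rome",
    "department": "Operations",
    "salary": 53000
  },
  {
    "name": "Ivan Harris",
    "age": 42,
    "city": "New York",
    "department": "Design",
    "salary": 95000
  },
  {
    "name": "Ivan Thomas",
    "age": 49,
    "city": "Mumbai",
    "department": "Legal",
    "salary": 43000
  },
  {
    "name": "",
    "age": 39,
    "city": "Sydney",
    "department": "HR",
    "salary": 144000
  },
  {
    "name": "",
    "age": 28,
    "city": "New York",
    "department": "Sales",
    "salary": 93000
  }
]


Validating 6 records:
Rules: name non-empty, age > 0, salary > 0

  Row 1 (Alice Davis): OK
  Row 2 (Quinn Wilson): OK
  Row 3 (Ivan Harris): OK
  Row 4 (Ivan Thomas): OK
  Row 5 (???): empty name
  Row 6 (???): empty name

Total errors: 2

2 errors


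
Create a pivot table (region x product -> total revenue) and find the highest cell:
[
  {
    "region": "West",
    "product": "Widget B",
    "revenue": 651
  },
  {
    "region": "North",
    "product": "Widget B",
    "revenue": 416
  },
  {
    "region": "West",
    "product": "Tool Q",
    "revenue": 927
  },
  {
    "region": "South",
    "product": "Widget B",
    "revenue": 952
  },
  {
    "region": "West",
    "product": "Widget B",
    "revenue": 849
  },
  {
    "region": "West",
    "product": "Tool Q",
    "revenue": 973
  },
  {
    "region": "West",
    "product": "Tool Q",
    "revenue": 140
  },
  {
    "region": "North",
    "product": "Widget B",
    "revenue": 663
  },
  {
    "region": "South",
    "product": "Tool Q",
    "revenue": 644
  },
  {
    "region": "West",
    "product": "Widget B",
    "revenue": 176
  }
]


Pivot: region (rows) x product (columns) -> total revenue

     Tool Q        Widget B    
North            0          1079  
South          644           952  
West          2040          1676  

Highest: West / Tool Q = $2040

West / Tool Q = $2040
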